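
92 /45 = 2.04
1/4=0.25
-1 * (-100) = 100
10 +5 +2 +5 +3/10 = 223/10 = 22.30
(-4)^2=16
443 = 443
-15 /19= -0.79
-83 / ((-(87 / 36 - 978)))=-996 / 11707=-0.09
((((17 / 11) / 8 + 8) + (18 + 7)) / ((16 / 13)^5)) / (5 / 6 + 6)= 3253640559 / 1891631104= 1.72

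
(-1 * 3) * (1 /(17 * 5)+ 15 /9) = -5.04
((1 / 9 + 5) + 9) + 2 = 145 / 9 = 16.11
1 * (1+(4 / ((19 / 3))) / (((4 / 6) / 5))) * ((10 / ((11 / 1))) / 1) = 1090 / 209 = 5.22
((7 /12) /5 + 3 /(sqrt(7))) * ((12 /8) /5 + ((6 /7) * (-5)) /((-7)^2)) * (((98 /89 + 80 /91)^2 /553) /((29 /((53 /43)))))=828175865319 /110820592322207950 + 14907165575742 * sqrt(7) /543020902378818955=0.00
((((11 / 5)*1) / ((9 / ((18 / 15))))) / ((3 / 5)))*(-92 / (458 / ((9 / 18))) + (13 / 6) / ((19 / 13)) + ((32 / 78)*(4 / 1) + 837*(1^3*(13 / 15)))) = 1510732399 / 4242225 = 356.12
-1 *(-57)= 57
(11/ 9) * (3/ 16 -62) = -10879/ 144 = -75.55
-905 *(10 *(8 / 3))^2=-5792000 / 9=-643555.56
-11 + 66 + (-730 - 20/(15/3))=-679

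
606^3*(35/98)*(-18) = -1430646531.43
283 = 283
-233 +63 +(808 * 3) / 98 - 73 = -10695 / 49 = -218.27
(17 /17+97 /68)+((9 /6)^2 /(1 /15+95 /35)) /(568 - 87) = 23190645 /9550736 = 2.43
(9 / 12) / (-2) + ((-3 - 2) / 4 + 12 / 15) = -33 / 40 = -0.82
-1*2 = -2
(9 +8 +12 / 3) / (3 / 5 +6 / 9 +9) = 45 / 22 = 2.05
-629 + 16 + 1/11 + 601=-131/11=-11.91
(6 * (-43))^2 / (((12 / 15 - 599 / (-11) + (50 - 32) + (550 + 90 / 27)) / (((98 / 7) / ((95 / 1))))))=30752568 / 1964353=15.66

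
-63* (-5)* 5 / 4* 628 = 247275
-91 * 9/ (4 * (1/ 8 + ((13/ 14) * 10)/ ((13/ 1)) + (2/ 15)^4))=-580466250/ 2380271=-243.87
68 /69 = 0.99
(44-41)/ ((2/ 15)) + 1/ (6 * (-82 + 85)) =203/ 9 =22.56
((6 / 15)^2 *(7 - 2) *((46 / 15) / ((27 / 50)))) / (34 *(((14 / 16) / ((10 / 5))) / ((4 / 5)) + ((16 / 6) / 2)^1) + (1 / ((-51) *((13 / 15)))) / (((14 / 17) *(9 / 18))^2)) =7501312 / 105329943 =0.07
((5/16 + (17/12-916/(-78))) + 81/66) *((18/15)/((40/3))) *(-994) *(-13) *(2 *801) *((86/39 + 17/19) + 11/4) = 696479634398583/4347200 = 160213386.64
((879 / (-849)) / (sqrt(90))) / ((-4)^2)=-293 * sqrt(10) / 135840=-0.01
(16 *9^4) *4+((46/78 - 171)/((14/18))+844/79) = 3017191558/7189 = 419695.58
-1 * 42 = -42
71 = 71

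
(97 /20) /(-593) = -97 /11860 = -0.01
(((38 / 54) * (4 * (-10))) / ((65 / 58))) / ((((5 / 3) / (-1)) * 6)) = 4408 / 1755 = 2.51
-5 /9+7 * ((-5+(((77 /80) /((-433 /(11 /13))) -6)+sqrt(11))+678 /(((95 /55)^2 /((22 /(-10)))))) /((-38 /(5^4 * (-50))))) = -16353208645173005 /5559740784+109375 * sqrt(11) /19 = -2922269.29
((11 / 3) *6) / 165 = 2 / 15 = 0.13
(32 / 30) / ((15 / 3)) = 16 / 75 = 0.21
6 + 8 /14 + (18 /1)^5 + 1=13227029 /7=1889575.57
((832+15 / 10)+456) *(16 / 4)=5158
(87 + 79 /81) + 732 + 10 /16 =531749 /648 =820.60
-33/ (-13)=33/ 13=2.54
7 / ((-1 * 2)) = -7 / 2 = -3.50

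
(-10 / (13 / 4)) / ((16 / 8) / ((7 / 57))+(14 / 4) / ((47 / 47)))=-0.16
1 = 1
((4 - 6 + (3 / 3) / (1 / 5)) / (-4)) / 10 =-3 / 40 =-0.08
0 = 0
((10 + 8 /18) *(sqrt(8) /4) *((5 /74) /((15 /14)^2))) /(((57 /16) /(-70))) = -1031744 *sqrt(2) /170829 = -8.54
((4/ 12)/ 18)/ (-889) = -1/ 48006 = -0.00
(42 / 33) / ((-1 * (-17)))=14 / 187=0.07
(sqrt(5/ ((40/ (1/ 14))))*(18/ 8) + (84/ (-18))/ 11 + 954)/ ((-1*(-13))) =9*sqrt(7)/ 1456 + 31468/ 429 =73.37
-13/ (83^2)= -13/ 6889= -0.00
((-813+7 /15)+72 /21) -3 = -85271 /105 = -812.10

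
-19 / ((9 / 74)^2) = -104044 / 81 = -1284.49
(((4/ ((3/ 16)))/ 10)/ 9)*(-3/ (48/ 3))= -2/ 45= -0.04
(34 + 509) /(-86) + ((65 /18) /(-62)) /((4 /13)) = -1248311 /191952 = -6.50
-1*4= -4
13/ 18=0.72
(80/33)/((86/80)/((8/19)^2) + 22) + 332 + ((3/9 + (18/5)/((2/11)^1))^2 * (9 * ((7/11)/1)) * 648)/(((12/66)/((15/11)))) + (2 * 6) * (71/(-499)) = 66741685028273056/5915193405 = 11283094.31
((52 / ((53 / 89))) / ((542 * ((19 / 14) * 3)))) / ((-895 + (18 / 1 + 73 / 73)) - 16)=-0.00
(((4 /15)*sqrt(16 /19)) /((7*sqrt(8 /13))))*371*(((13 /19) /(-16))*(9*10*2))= -2067*sqrt(494) /361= -127.26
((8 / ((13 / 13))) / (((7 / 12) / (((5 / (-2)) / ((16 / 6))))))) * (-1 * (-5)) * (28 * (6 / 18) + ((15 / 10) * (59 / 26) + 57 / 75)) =-157917 / 182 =-867.68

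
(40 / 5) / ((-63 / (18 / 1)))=-16 / 7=-2.29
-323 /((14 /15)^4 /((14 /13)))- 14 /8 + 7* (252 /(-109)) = -1852084217 /3888248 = -476.33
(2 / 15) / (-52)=-0.00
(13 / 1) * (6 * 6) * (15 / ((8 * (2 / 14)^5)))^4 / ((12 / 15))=2363097836570215417115625 / 4096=576928182756400248319.24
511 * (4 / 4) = 511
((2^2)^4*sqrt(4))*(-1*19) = -9728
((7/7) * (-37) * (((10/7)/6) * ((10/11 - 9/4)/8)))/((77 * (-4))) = -10915/2276736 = -0.00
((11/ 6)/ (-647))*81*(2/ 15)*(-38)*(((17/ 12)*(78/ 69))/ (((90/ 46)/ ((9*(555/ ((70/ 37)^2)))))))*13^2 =3558548965257/ 15851500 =224492.88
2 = 2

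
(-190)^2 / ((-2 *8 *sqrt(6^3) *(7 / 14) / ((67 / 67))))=-9025 *sqrt(6) / 72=-307.04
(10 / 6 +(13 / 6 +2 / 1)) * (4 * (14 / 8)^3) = 12005 / 96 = 125.05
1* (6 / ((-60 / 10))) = -1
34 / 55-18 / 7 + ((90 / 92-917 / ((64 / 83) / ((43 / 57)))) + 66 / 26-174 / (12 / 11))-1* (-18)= -1037.08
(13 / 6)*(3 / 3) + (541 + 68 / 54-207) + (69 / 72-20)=68771 / 216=318.38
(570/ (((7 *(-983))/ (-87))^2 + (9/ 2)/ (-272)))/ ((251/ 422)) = 990432109440/ 6465090197213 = 0.15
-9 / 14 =-0.64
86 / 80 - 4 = -117 / 40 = -2.92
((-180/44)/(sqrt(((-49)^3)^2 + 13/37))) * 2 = -9 * sqrt(757948887146)/112668077819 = -0.00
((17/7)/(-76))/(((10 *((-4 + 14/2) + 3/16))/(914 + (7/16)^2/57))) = -13337137/14555520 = -0.92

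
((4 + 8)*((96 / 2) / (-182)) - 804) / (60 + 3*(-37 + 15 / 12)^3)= 1566976 / 265986357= 0.01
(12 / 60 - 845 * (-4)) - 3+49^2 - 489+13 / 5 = 26459 / 5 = 5291.80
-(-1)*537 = 537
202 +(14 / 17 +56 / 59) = 204384 / 1003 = 203.77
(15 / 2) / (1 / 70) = 525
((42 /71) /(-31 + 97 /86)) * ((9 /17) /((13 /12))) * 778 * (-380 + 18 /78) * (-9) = -1926454210272 /74861761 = -25733.49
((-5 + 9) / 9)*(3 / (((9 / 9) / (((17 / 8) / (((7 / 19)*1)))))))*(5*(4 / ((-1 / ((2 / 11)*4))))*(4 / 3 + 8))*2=-206720 / 99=-2088.08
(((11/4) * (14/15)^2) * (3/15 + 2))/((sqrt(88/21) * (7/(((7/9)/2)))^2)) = 539 * sqrt(462)/1458000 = 0.01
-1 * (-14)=14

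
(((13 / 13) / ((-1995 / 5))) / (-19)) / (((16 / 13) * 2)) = 13 / 242592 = 0.00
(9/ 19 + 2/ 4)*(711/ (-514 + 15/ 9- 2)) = -78921/ 58634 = -1.35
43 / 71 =0.61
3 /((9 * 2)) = 1 /6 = 0.17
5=5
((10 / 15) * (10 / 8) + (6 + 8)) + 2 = 101 / 6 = 16.83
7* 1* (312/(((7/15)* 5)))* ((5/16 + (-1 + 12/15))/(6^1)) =351/20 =17.55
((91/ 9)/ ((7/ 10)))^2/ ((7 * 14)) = 8450/ 3969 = 2.13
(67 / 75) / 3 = 67 / 225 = 0.30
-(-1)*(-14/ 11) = -14/ 11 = -1.27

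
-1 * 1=-1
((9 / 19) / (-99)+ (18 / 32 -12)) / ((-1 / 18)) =344367 / 1672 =205.96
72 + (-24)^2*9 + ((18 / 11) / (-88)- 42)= 2523567 / 484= 5213.98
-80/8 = -10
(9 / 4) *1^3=9 / 4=2.25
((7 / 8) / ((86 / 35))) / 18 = 245 / 12384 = 0.02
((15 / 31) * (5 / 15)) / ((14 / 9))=45 / 434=0.10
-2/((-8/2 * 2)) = 1/4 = 0.25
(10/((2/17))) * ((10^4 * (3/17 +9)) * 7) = 54600000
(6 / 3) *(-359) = -718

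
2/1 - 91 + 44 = -45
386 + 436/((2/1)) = 604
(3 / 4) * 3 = 2.25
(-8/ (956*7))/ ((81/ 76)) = -0.00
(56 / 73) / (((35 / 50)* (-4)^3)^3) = -125 / 14651392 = -0.00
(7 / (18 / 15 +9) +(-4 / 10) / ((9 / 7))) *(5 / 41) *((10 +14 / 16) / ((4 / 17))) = 203 / 96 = 2.11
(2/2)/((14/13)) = 13/14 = 0.93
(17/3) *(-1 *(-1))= 17/3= 5.67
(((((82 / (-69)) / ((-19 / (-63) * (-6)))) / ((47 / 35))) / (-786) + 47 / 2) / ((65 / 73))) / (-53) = -13846852576 / 27807444015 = -0.50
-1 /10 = -0.10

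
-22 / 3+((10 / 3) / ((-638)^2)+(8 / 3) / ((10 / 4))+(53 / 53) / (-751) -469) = -1089635195893 / 2292675330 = -475.27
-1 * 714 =-714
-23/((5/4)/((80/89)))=-1472/89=-16.54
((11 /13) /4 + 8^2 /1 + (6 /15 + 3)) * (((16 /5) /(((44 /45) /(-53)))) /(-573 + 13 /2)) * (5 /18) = 931687 /162019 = 5.75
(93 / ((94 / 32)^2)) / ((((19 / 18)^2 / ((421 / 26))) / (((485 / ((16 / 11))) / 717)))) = 180473404320 / 2477674043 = 72.84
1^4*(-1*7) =-7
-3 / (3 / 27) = -27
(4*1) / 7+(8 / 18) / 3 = 136 / 189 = 0.72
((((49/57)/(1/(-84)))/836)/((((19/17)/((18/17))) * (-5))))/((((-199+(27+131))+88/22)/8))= -49392/13958065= -0.00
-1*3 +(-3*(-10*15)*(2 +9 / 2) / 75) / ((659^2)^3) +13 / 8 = -900959300311510139 / 655243127499280328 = -1.37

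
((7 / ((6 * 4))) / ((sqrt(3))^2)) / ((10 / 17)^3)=34391 / 72000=0.48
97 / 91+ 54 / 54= 188 / 91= 2.07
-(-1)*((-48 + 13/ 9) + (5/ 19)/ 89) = -708484/ 15219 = -46.55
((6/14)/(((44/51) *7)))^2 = 23409/4648336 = 0.01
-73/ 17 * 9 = -657/ 17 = -38.65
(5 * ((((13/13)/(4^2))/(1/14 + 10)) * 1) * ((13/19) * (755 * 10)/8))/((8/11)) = 18893875/685824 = 27.55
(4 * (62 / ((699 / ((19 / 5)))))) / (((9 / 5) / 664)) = 3128768 / 6291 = 497.34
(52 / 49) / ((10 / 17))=442 / 245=1.80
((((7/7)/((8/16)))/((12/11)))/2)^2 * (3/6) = 121/288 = 0.42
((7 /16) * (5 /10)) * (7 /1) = 49 /32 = 1.53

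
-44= -44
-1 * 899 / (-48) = 899 / 48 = 18.73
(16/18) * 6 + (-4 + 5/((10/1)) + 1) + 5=47/6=7.83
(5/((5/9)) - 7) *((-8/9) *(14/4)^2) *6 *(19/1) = -7448/3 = -2482.67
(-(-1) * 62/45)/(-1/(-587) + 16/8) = 36394/52875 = 0.69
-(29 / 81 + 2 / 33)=-373 / 891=-0.42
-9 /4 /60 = -3 /80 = -0.04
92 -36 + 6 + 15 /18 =377 /6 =62.83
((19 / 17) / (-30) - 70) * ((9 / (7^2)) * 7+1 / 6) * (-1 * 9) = 2178859 / 2380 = 915.49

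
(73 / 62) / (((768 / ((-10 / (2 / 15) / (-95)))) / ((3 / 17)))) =0.00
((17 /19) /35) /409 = 17 /271985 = 0.00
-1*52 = -52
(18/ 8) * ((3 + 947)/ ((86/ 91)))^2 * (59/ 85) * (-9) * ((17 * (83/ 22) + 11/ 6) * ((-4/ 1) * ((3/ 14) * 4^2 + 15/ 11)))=68312869841545875/ 3803393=17961033698.48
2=2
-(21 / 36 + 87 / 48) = -115 / 48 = -2.40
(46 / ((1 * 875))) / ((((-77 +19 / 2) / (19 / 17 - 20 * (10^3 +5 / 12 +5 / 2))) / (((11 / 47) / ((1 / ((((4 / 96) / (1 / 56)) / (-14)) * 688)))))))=-356106397504 / 849436875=-419.23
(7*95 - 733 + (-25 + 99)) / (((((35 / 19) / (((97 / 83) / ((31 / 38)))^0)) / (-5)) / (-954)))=108756 / 7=15536.57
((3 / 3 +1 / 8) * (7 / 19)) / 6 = 21 / 304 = 0.07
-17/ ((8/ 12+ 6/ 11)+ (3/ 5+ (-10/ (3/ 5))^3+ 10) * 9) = 935/ 2286353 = 0.00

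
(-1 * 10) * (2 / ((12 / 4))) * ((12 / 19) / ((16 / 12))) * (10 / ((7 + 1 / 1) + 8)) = -75 / 38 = -1.97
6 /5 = 1.20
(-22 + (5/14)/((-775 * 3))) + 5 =-110671/6510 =-17.00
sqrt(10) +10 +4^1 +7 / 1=sqrt(10) +21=24.16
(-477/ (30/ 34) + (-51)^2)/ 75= 3434/ 125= 27.47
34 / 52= 17 / 26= 0.65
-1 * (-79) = 79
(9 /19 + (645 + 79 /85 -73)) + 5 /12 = 11120627 /19380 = 573.82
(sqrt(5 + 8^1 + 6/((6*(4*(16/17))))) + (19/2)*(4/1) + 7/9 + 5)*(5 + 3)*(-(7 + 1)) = -25216/9 - 8*sqrt(849) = -3034.88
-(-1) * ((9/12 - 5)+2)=-9/4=-2.25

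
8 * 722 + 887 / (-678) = 3915241 / 678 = 5774.69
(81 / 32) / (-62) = -81 / 1984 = -0.04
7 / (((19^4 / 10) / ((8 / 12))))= 140 / 390963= 0.00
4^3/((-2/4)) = -128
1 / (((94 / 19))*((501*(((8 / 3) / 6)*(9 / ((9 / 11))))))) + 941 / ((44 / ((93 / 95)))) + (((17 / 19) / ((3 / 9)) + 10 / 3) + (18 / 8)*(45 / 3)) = 1086337327 / 17895720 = 60.70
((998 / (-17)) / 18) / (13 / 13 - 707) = 499 / 108018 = 0.00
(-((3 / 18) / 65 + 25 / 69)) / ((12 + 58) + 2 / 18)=-9819 / 1886690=-0.01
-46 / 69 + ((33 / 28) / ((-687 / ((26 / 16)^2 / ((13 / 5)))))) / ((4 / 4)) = -822881 / 1231104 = -0.67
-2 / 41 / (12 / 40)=-20 / 123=-0.16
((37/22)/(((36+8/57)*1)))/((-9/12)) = -703/11330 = -0.06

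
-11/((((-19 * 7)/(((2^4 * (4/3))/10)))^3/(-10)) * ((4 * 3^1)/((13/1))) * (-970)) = 1171456/2310583613625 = 0.00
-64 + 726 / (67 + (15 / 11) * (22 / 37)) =-133714 / 2509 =-53.29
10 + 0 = 10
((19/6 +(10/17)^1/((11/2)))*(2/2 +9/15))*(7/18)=51422/25245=2.04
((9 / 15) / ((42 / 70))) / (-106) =-1 / 106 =-0.01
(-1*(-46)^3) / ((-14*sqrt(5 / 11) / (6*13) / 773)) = -2934388392*sqrt(55) / 35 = -621771621.52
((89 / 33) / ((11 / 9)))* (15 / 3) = 1335 / 121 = 11.03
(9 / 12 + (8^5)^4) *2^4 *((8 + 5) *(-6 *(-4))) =5755384150997380107936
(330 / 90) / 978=11 / 2934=0.00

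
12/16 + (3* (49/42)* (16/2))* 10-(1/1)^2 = 1119/4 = 279.75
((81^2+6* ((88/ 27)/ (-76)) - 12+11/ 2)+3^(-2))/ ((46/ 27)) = 6724767/ 1748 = 3847.12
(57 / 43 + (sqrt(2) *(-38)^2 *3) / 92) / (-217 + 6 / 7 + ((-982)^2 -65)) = 399 / 290176900 + 7581 *sqrt(2) / 155210900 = 0.00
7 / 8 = 0.88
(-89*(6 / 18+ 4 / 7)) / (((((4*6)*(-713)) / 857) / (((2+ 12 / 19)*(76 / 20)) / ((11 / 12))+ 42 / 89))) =10079177 / 219604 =45.90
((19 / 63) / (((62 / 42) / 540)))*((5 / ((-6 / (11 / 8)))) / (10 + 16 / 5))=-2375 / 248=-9.58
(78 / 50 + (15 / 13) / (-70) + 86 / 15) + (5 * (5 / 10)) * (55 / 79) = 4861933 / 539175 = 9.02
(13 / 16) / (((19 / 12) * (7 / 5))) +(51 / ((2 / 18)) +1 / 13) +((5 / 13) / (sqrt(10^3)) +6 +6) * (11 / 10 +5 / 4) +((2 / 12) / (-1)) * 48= 47 * sqrt(10) / 5200 +16586071 / 34580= 479.67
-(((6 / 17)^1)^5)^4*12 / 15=-14624633760251904 / 20321157033237862612008005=-0.00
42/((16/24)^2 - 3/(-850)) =321300/3427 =93.76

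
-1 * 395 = -395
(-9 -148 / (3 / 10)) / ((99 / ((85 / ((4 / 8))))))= -862.59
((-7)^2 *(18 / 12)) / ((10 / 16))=588 / 5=117.60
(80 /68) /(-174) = -0.01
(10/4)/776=5/1552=0.00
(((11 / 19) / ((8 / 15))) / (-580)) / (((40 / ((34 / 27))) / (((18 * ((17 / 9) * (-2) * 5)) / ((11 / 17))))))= 4913 / 158688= 0.03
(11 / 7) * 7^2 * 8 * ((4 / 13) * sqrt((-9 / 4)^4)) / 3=4158 / 13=319.85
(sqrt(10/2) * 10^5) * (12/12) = 223606.80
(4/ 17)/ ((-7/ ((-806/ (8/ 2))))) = 806/ 119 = 6.77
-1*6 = -6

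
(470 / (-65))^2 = 8836 / 169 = 52.28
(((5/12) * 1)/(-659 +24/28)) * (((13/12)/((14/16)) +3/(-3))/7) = -25/1160964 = -0.00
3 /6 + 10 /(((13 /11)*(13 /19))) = 4349 /338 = 12.87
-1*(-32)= 32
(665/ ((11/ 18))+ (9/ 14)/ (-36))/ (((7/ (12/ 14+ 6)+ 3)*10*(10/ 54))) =54295029/ 371525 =146.14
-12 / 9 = -4 / 3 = -1.33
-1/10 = -0.10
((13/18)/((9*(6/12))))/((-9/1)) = -13/729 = -0.02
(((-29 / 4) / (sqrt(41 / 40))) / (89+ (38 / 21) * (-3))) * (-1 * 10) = 0.86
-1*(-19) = 19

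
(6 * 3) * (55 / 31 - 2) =-126 / 31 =-4.06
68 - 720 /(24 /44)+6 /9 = -3754 /3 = -1251.33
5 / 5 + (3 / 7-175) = -1215 / 7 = -173.57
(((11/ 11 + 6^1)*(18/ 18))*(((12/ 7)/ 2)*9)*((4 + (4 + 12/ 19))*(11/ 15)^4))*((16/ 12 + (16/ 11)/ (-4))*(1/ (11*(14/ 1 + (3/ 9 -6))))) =1270016/ 890625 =1.43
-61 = -61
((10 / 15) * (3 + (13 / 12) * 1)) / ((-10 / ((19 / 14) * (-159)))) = 58.74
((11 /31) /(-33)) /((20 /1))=-1 /1860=-0.00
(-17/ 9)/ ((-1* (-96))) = -0.02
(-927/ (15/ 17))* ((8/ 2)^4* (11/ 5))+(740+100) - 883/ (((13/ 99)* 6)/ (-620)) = 33798426/ 325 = 103995.16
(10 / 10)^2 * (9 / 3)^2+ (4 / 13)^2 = 1537 / 169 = 9.09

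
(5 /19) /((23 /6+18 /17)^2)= 52020 /4731019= 0.01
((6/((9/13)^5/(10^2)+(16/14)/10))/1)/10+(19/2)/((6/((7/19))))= 2082134201/361401396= 5.76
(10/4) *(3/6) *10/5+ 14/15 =103/30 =3.43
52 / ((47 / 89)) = 4628 / 47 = 98.47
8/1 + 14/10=47/5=9.40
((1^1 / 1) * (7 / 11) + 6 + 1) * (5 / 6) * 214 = 1361.82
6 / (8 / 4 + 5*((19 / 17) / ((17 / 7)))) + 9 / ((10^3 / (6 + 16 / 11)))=908697 / 621500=1.46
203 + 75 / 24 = 1649 / 8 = 206.12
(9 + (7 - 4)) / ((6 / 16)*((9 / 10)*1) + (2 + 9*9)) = 960 / 6667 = 0.14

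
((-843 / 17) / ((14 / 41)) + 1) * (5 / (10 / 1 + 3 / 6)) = -171625 / 2499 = -68.68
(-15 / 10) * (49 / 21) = -7 / 2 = -3.50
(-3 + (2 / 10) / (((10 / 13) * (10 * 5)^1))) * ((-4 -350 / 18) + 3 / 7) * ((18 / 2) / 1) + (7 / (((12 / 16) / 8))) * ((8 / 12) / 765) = 299009731 / 481950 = 620.42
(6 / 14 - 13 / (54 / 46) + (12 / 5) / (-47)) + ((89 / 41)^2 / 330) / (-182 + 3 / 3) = -3180139953377 / 297302550930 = -10.70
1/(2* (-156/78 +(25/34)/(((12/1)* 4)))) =-816/3239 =-0.25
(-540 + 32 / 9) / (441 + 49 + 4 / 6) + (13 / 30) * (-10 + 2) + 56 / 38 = -323689 / 104880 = -3.09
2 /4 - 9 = -17 /2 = -8.50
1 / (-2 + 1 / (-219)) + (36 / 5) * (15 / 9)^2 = 8561 / 439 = 19.50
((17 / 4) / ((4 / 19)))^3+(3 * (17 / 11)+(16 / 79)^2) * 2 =2316050236361 / 281194496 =8236.47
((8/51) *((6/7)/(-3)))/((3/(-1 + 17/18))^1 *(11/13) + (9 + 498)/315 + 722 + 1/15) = -130/1966577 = -0.00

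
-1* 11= -11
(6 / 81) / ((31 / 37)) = 74 / 837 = 0.09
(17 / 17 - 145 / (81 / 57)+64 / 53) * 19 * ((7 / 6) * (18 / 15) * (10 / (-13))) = 37999696 / 18603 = 2042.66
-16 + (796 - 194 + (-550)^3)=-166374414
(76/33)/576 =19/4752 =0.00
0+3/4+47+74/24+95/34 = 2735/51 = 53.63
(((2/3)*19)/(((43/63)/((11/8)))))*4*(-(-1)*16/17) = 70224/731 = 96.07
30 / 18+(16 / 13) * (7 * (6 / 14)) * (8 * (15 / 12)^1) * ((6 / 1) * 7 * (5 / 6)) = 50465 / 39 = 1293.97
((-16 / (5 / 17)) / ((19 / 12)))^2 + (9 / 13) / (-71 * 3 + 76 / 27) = 31438969173 / 26632775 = 1180.46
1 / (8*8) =1 / 64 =0.02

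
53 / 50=1.06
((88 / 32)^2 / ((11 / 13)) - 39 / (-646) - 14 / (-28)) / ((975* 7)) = 9817 / 7054320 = 0.00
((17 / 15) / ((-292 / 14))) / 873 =-119 / 1911870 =-0.00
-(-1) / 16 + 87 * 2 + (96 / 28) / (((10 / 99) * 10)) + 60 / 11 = 5633669 / 30800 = 182.91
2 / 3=0.67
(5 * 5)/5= 5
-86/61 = -1.41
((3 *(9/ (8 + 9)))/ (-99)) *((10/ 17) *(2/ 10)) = -6/ 3179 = -0.00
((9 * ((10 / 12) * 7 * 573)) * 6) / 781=180495 / 781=231.11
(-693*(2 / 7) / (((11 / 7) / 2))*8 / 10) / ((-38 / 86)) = 43344 / 95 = 456.25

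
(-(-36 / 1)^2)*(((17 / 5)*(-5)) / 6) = 3672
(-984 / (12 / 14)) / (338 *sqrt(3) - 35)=-388024 *sqrt(3) / 341507 - 40180 / 341507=-2.09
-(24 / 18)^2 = -16 / 9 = -1.78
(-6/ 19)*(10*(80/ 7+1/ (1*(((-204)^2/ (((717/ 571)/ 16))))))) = -50693845165/ 1404641728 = -36.09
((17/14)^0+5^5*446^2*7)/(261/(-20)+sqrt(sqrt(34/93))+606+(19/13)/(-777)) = 7328784.08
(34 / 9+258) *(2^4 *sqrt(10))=37696 *sqrt(10) / 9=13245.02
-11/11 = -1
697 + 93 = 790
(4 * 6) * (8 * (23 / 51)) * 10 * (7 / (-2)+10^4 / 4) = 36748480 / 17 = 2161675.29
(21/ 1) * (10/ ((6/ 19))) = 665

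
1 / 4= 0.25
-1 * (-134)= 134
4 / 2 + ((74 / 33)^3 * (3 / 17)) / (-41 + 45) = 508592 / 203643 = 2.50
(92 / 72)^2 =529 / 324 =1.63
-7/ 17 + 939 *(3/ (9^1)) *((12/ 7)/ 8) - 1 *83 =-3889/ 238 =-16.34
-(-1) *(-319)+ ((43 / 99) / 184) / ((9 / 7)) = -52297835 / 163944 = -319.00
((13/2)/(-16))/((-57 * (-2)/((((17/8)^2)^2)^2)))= -90684846733/61203283968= -1.48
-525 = -525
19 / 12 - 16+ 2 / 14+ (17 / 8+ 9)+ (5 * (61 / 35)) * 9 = 12647 / 168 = 75.28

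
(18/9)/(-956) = -1/478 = -0.00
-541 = -541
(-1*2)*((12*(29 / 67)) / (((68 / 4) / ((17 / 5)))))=-696 / 335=-2.08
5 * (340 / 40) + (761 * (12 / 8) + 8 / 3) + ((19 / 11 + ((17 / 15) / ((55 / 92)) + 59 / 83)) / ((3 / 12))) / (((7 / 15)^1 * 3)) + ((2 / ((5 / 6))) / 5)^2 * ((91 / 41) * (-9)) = 1194.45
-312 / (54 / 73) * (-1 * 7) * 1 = 26572 / 9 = 2952.44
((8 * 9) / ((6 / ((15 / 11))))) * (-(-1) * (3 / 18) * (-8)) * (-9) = 2160 / 11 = 196.36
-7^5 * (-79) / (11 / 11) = 1327753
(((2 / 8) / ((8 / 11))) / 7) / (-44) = -1 / 896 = -0.00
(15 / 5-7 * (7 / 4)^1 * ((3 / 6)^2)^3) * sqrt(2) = 3.97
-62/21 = -2.95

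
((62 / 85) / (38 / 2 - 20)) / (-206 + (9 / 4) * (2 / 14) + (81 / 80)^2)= 555520 / 155864041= 0.00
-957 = -957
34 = 34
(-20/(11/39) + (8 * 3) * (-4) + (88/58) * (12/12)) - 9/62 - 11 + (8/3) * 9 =-3016877/19778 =-152.54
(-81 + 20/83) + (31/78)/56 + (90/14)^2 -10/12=-40.26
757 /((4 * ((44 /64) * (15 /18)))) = 18168 /55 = 330.33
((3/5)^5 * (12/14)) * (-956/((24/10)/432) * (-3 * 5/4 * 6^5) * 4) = 1337788229.92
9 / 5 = 1.80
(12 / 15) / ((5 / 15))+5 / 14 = 193 / 70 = 2.76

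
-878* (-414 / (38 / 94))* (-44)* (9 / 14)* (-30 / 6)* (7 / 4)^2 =14799122415 / 38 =389450589.87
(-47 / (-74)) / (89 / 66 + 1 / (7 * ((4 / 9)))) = 0.38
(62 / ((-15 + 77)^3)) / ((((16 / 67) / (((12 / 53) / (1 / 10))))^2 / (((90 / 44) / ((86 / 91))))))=4136052375 / 81717720128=0.05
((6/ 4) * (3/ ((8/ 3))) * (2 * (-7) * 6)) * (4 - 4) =0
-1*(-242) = 242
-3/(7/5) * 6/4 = -45/14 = -3.21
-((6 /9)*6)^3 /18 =-32 /9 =-3.56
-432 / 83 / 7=-432 / 581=-0.74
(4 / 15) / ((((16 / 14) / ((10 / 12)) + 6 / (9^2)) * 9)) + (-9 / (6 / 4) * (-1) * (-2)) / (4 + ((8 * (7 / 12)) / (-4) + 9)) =-48182 / 48493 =-0.99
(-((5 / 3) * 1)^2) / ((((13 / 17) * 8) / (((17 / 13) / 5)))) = -1445 / 12168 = -0.12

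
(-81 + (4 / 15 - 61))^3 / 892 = -2402314094 / 752625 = -3191.91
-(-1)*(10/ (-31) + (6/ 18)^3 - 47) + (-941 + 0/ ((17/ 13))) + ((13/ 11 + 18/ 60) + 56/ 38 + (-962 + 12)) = -3385530901/ 1749330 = -1935.33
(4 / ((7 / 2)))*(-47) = -53.71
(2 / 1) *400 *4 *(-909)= -2908800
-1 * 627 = -627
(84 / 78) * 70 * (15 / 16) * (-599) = -2201325 / 52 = -42333.17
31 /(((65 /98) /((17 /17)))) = 3038 /65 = 46.74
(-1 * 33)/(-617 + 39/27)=297/5540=0.05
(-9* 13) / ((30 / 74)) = -1443 / 5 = -288.60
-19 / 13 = -1.46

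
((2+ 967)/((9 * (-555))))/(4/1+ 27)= -0.01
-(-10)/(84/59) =7.02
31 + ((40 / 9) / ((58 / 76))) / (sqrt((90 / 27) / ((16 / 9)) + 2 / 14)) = 3040* sqrt(1582) / 29493 + 31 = 35.10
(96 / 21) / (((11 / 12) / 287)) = 15744 / 11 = 1431.27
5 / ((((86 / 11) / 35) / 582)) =560175 / 43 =13027.33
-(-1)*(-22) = -22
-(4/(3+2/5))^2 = -400/289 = -1.38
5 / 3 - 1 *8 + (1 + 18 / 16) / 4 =-557 / 96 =-5.80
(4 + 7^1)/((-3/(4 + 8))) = -44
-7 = -7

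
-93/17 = -5.47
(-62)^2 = 3844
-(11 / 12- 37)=433 / 12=36.08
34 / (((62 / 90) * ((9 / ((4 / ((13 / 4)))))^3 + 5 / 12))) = 18800640 / 149108729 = 0.13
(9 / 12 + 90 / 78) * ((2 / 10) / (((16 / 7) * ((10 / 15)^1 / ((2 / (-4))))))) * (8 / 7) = -297 / 2080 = -0.14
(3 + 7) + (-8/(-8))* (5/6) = 10.83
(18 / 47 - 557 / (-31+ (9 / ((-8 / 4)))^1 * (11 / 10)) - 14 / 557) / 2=149184826 / 18822701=7.93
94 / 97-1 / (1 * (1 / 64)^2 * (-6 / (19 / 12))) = 944462 / 873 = 1081.86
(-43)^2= 1849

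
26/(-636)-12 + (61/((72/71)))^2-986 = 719937005/274752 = 2620.32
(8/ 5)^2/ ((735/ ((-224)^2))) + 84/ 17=1145612/ 6375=179.70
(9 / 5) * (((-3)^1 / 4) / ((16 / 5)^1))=-27 / 64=-0.42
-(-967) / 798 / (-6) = -967 / 4788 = -0.20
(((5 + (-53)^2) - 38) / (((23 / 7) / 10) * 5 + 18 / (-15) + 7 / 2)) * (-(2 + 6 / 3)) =-194320 / 69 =-2816.23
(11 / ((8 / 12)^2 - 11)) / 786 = -33 / 24890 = -0.00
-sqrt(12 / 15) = -2 * sqrt(5) / 5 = -0.89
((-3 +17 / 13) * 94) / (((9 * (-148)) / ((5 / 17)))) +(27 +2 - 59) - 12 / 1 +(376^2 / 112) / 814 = -229013315 / 5666661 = -40.41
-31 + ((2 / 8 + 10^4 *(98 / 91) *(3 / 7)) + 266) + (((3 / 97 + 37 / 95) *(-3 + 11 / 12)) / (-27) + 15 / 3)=37693164329 / 7762716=4855.67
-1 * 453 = -453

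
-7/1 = -7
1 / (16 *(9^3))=0.00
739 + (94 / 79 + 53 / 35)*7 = 299382 / 395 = 757.93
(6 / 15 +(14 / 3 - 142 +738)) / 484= 2254 / 1815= 1.24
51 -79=-28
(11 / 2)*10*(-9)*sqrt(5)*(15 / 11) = -675*sqrt(5) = -1509.35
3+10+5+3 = 21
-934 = -934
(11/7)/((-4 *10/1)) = -11/280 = -0.04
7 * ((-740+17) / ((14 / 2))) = -723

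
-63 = -63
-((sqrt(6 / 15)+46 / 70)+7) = -268 / 35 - sqrt(10) / 5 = -8.29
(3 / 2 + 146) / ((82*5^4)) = 59 / 20500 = 0.00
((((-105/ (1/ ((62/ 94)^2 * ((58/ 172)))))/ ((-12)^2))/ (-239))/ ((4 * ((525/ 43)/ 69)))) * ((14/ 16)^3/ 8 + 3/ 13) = 0.00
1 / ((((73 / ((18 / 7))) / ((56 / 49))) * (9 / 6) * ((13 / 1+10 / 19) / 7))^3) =6068404224 / 2264967999062783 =0.00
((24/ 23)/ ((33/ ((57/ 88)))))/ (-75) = -19/ 69575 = -0.00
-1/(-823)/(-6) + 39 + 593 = 3120815/4938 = 632.00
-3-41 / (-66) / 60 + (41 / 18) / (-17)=-3.12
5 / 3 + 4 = 17 / 3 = 5.67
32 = 32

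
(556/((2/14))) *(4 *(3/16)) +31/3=8788/3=2929.33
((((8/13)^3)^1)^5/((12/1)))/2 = 0.00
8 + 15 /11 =103 /11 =9.36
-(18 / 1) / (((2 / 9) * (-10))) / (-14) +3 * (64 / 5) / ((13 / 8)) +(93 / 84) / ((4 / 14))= 19603 / 728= 26.93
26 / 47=0.55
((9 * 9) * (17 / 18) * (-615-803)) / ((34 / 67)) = -427527 / 2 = -213763.50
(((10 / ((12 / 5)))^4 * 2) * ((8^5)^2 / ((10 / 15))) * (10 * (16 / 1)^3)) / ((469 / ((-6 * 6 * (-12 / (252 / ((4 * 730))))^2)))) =-36620609152614400000000000 / 620487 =-59019140050660851879.25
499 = 499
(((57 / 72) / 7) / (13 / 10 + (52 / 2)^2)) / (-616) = -95 / 350462112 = -0.00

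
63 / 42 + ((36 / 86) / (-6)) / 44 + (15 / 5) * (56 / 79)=541821 / 149468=3.62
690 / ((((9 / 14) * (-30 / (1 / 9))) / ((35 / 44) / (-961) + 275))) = -1872118465 / 1712502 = -1093.21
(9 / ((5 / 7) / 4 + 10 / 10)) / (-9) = -0.85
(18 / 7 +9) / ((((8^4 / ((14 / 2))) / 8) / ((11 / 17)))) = 891 / 8704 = 0.10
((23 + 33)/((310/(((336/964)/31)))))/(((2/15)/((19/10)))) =33516/1158005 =0.03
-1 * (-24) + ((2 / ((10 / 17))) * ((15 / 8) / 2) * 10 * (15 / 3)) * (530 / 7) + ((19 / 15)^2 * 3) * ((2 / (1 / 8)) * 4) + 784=27684337 / 2100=13183.02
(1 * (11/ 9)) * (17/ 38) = 187/ 342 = 0.55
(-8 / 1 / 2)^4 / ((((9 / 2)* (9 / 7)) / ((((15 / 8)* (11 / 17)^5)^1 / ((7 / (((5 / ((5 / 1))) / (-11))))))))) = -4685120 / 38336139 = -0.12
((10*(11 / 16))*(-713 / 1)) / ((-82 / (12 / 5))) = 23529 / 164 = 143.47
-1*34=-34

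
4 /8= 1 /2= 0.50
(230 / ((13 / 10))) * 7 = 16100 / 13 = 1238.46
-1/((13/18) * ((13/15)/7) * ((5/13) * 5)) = -378/65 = -5.82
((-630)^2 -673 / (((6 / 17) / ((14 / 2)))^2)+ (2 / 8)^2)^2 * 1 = 362224522646809 / 20736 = 17468389402.33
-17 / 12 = -1.42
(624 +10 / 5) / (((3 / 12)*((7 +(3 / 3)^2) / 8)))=2504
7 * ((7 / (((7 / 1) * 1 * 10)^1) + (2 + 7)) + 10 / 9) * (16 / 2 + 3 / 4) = 625.43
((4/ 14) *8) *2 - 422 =-2922/ 7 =-417.43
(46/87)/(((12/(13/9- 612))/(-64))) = 4044320/2349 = 1721.72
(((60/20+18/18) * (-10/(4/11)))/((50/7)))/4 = -77/20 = -3.85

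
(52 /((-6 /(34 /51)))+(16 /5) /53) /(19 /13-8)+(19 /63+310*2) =881495351 /1419075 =621.18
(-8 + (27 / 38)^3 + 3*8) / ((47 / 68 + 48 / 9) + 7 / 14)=2.51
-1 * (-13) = 13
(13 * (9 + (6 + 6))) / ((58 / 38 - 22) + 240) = 5187 / 4171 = 1.24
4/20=1/5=0.20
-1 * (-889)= 889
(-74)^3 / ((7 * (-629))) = 10952 / 119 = 92.03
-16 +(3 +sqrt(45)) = -6.29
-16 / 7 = -2.29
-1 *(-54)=54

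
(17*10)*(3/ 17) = 30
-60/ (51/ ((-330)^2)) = -128117.65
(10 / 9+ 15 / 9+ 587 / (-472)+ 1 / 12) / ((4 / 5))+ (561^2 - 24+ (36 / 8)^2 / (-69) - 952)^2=884816037610427273 / 8988768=98435740872.43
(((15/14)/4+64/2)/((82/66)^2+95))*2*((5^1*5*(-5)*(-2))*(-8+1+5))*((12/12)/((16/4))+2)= -2213800875/2943808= -752.02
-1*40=-40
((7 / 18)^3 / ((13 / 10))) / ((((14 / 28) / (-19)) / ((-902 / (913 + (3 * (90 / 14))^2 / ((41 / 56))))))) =4217704645 / 3865014387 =1.09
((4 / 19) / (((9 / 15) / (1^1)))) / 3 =20 / 171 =0.12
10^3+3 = 1003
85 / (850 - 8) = 85 / 842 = 0.10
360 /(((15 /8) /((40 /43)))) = 7680 /43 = 178.60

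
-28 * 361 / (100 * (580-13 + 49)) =-361 / 2200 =-0.16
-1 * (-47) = 47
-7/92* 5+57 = 5209/92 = 56.62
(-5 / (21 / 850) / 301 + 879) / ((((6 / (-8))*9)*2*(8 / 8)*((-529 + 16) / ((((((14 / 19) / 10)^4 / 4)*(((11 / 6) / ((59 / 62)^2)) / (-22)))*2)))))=-261433842901 / 1519814342833835625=-0.00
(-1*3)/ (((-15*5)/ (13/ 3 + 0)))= 13/ 75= 0.17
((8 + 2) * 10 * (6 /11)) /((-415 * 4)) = -30 /913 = -0.03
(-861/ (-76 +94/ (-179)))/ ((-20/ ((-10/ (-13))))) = -51373/ 118716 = -0.43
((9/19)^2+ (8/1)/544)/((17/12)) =17607/104329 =0.17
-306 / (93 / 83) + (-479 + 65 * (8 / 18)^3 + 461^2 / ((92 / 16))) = 18823091791 / 519777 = 36213.78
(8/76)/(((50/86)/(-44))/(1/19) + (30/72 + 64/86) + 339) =1419/4582154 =0.00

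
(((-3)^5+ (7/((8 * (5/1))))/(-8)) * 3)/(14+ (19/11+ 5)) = -45023/1280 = -35.17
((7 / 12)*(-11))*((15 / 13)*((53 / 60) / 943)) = -4081 / 588432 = -0.01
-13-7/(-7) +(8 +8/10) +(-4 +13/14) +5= -89/70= -1.27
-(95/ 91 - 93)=8368/ 91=91.96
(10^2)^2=10000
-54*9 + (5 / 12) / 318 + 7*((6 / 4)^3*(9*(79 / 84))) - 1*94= -5800777 / 15264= -380.03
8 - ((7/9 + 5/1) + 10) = -70/9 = -7.78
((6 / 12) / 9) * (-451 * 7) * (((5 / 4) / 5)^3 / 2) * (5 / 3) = -15785 / 6912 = -2.28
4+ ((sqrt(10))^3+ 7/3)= 37.96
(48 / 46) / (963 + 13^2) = 0.00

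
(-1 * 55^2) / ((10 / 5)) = -3025 / 2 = -1512.50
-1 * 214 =-214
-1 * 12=-12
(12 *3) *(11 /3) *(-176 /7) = -3318.86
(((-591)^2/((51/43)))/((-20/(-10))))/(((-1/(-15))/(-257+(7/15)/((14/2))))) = -9647257647/17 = -567485743.94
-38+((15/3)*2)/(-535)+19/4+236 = 86769/428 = 202.73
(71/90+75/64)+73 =215887/2880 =74.96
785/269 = 2.92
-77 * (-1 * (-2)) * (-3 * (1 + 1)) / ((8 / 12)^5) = 56133 / 8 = 7016.62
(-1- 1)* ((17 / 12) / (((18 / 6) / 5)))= -85 / 18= -4.72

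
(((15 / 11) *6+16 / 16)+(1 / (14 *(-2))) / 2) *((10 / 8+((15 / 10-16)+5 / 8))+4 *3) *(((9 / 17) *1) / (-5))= 50805 / 83776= 0.61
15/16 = 0.94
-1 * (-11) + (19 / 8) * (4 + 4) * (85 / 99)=2704 / 99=27.31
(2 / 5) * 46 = 92 / 5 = 18.40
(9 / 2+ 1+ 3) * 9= 153 / 2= 76.50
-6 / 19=-0.32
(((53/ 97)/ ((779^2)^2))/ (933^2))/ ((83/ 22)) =1166/ 2580851075089411310859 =0.00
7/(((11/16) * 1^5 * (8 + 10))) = 56/99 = 0.57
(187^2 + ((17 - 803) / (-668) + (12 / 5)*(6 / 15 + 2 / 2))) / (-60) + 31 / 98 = -14301657019 / 24549000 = -582.58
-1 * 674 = -674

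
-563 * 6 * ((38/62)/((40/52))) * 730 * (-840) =51163323120/31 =1650429778.06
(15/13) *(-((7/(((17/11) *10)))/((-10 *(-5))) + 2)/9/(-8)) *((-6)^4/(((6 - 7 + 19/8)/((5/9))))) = 204924/12155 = 16.86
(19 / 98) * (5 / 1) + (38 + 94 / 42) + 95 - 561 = -124889 / 294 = -424.79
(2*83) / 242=83 / 121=0.69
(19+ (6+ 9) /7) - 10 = 78 /7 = 11.14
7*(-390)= -2730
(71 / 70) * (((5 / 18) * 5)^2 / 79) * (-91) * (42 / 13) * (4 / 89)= -62125 / 189837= -0.33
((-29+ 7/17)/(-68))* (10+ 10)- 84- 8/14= -154078/2023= -76.16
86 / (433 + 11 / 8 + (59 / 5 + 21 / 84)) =3440 / 17857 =0.19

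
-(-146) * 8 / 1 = 1168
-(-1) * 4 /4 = 1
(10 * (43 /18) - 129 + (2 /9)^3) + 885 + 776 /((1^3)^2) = 1134251 /729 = 1555.90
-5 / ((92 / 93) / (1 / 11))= -465 / 1012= -0.46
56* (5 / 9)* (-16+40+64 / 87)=602560 / 783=769.55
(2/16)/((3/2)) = 1/12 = 0.08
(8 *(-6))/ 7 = -48/ 7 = -6.86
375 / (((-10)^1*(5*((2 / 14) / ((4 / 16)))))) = -105 / 8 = -13.12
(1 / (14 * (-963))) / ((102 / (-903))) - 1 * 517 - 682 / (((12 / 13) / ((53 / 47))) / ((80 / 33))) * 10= -7083825255 / 341972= -20714.64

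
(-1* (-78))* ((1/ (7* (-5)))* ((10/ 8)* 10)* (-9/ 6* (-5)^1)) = -2925/ 14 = -208.93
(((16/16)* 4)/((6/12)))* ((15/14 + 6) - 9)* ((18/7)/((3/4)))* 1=-2592/49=-52.90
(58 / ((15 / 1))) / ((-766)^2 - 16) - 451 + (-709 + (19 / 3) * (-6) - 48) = -5483085271 / 4400550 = -1246.00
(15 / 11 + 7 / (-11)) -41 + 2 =-38.27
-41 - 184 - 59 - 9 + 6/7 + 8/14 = -291.57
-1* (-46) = 46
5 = 5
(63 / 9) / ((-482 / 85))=-595 / 482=-1.23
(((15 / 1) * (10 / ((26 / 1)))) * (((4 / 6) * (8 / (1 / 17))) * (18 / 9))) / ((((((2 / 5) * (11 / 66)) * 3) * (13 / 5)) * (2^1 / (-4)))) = -680000 / 169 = -4023.67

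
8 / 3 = 2.67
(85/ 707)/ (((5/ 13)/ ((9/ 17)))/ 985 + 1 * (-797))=-1959165/ 12987615452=-0.00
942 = 942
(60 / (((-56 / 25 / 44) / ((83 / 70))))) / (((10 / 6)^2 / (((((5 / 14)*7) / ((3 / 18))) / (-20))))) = 73953 / 196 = 377.31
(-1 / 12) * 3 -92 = -369 / 4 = -92.25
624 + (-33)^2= 1713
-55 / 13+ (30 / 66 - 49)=-7547 / 143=-52.78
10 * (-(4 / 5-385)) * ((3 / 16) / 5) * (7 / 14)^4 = 5763 / 640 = 9.00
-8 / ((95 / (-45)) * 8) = 9 / 19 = 0.47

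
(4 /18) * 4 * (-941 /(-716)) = 1882 /1611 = 1.17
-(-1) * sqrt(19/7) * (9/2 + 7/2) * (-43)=-566.74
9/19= 0.47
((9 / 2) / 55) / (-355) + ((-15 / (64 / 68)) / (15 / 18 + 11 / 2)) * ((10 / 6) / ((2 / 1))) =-24897111 / 11871200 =-2.10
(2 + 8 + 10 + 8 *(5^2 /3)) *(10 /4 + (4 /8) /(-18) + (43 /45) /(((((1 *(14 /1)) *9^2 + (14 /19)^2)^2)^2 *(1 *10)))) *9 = 406963935517866908406364919 /211044391798370310075000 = 1928.33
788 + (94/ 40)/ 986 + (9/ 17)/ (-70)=787.99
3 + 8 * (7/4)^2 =55/2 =27.50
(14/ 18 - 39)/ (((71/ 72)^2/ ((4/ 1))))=-792576/ 5041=-157.23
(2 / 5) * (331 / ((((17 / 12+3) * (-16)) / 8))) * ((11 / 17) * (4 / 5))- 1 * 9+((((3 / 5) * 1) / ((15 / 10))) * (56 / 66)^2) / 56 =-410963737 / 24529725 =-16.75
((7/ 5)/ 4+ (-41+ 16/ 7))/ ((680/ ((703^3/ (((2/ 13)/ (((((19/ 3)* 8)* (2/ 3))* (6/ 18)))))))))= -460912069428499/ 321300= -1434522469.43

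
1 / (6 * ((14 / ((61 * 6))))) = 61 / 14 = 4.36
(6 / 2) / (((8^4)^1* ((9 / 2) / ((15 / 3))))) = 5 / 6144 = 0.00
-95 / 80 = -19 / 16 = -1.19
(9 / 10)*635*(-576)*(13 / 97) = -4279392 / 97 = -44117.44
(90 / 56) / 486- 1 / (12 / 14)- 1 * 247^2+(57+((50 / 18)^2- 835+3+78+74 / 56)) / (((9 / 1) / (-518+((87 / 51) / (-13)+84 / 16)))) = -10088738335 / 462672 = -21805.38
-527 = -527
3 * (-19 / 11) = -57 / 11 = -5.18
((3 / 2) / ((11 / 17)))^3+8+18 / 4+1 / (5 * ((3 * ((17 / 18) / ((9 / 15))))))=113135839 / 4525400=25.00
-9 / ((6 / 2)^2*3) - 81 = -244 / 3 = -81.33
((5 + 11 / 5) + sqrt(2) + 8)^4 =76193.72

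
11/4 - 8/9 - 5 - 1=-149/36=-4.14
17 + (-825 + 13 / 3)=-2411 / 3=-803.67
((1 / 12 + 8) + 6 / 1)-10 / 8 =77 / 6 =12.83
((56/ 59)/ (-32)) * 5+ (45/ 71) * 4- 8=-94053/ 16756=-5.61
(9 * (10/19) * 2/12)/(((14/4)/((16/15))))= 32/133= 0.24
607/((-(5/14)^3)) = -1665608/125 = -13324.86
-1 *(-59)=59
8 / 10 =0.80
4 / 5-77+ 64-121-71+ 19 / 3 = -2968 / 15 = -197.87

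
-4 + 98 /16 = 17 /8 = 2.12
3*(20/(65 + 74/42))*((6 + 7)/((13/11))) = 6930/701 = 9.89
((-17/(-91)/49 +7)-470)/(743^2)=-2064500/2461586491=-0.00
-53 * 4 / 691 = -212 / 691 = -0.31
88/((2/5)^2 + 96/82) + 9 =2329/31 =75.13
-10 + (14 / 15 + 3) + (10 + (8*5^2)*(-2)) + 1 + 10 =-5776 / 15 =-385.07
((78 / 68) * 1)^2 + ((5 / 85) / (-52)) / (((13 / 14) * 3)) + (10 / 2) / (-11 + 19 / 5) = 545851 / 879138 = 0.62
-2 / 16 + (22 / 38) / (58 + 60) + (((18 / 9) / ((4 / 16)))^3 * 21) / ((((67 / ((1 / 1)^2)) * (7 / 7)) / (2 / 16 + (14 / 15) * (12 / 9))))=1979625967 / 9012840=219.65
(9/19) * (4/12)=3/19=0.16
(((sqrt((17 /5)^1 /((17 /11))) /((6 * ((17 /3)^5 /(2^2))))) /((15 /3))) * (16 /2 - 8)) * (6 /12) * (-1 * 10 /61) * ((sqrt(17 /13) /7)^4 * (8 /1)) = 0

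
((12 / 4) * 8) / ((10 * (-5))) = -12 / 25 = -0.48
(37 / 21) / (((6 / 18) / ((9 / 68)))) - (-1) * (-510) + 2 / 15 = -3635453 / 7140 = -509.17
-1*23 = -23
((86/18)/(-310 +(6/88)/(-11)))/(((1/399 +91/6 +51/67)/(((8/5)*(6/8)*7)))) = -273303184/33630677505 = -0.01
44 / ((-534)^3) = -11 / 38068326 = -0.00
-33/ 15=-11/ 5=-2.20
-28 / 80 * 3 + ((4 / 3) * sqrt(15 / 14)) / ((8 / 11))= -21 / 20 + 11 * sqrt(210) / 84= 0.85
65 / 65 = 1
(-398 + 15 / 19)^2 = 56957209 / 361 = 157776.20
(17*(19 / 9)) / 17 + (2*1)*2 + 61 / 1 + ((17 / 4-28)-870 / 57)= 28.10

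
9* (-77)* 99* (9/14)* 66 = -2910897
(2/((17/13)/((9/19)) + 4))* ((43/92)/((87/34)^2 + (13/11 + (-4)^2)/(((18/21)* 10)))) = 8885305/549574144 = 0.02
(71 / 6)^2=140.03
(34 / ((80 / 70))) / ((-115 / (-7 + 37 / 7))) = 51 / 115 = 0.44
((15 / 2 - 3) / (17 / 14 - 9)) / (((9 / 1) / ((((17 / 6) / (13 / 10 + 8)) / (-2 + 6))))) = -595 / 121644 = -0.00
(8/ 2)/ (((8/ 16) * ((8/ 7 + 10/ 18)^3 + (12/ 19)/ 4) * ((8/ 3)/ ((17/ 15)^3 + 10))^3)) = 376646875762709699/ 3003244750000000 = 125.41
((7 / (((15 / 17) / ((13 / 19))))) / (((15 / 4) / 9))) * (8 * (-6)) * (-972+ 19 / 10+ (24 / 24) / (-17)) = 1440802272 / 2375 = 606653.59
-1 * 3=-3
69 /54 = 23 /18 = 1.28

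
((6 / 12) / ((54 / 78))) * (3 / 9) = 13 / 54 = 0.24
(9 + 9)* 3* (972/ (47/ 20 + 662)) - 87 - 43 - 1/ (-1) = -221421/ 4429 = -49.99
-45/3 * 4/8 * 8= -60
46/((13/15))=690/13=53.08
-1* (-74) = 74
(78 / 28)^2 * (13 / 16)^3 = 3341637 / 802816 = 4.16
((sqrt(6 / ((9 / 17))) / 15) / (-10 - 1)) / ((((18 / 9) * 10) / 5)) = -sqrt(102) / 1980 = -0.01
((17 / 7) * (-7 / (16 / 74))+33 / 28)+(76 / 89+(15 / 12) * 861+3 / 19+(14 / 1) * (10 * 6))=174223159 / 94696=1839.82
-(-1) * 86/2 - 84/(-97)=4255/97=43.87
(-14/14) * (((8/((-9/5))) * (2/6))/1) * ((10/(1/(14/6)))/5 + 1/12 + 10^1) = 590/27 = 21.85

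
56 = 56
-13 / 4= -3.25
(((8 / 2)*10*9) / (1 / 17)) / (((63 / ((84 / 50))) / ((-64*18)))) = -940032 / 5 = -188006.40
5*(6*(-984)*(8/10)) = -23616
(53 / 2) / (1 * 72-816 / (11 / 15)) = -11 / 432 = -0.03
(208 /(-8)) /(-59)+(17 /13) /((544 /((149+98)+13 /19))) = 18583 /17936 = 1.04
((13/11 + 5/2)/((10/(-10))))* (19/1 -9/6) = -2835/44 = -64.43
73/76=0.96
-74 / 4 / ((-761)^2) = -37 / 1158242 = -0.00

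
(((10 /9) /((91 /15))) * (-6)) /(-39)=100 /3549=0.03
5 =5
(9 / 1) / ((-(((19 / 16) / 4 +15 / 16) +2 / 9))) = -5184 / 839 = -6.18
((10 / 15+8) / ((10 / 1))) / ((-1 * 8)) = -0.11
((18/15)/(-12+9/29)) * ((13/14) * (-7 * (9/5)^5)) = 22261473/1765625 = 12.61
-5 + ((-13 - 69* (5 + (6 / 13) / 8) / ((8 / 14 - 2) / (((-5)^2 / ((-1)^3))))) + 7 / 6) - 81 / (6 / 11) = -6272.50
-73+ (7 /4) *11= -215 /4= -53.75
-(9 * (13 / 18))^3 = -2197 / 8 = -274.62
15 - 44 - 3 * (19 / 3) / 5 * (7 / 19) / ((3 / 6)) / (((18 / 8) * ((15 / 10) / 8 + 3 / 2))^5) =-122871880754771 / 4236443047215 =-29.00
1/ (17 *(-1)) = -1/ 17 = -0.06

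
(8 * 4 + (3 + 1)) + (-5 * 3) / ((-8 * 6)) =581 / 16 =36.31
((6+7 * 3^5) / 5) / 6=569 / 10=56.90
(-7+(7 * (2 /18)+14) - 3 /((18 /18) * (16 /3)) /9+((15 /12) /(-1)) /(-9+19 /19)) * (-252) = -15869 /8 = -1983.62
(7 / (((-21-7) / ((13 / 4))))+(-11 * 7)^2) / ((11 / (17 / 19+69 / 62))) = 20392965 / 18848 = 1081.97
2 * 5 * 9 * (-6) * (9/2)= -2430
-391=-391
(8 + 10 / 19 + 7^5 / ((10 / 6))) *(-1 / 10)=-958809 / 950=-1009.27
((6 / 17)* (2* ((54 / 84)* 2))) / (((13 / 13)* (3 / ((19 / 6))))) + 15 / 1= 1899 / 119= 15.96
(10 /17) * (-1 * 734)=-7340 /17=-431.76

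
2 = 2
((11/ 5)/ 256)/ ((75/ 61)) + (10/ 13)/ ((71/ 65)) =4847641/ 6816000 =0.71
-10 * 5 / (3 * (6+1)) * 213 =-3550 / 7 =-507.14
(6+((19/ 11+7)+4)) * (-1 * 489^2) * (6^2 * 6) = -10639928016/ 11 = -967266183.27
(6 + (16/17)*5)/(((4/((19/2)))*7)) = 3.63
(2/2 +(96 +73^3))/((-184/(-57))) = 482163/4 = 120540.75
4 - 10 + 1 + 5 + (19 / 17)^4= 130321 / 83521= 1.56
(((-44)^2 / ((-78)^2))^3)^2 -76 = -940985526821177259980 / 12381557655576425121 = -76.00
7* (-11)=-77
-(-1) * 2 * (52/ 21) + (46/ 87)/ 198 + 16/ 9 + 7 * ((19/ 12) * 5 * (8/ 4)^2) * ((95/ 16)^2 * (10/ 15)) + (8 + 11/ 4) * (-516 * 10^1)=-387818901773/ 7717248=-50253.52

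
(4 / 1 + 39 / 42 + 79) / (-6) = -1175 / 84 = -13.99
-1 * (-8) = 8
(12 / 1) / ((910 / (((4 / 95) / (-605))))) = -24 / 26151125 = -0.00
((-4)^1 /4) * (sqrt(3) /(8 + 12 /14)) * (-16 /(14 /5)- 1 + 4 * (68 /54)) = 317 * sqrt(3) /1674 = 0.33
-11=-11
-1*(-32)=32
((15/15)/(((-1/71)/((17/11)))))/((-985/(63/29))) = 0.24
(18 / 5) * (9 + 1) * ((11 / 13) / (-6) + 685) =320514 / 13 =24654.92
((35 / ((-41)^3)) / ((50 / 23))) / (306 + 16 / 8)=-23 / 30325240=-0.00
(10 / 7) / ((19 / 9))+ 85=11395 / 133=85.68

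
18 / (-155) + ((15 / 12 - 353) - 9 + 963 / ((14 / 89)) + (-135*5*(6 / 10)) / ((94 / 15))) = 1161958767 / 203980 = 5696.43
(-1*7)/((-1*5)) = 7/5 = 1.40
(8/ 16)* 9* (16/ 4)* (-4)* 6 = -432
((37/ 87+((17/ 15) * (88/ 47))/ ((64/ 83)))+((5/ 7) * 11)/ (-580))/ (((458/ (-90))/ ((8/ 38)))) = -10866519/ 83025782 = -0.13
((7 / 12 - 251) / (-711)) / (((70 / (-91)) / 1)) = -7813 / 17064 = -0.46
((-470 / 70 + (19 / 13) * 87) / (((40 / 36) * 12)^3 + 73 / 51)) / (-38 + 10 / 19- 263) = -0.00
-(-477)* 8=3816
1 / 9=0.11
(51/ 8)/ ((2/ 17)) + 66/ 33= 899/ 16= 56.19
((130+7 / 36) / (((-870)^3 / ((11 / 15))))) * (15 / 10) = -51557 / 237061080000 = -0.00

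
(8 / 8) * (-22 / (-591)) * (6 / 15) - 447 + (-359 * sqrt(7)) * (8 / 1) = -2872 * sqrt(7) - 1320841 / 2955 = -8045.58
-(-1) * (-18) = -18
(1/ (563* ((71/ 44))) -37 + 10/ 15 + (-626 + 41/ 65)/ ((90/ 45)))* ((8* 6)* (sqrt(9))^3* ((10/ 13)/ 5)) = -2350506678192/ 33777185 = -69588.59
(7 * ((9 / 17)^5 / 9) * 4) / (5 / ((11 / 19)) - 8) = 288684 / 1419857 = 0.20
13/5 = 2.60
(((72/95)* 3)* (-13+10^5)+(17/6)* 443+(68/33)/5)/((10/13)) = 18632732963/62700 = 297172.77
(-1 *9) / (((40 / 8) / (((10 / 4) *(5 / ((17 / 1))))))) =-45 / 34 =-1.32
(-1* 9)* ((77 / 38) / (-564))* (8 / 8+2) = 693 / 7144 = 0.10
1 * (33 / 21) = 11 / 7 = 1.57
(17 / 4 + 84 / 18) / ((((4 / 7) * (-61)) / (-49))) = 36701 / 2928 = 12.53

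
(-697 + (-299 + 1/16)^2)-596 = 22546081/256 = 88070.63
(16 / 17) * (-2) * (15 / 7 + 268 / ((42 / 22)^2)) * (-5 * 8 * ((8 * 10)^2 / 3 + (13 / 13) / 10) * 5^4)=170877769520000 / 22491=7597606576.85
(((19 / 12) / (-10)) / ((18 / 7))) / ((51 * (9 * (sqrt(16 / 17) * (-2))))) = 133 * sqrt(17) / 7931520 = 0.00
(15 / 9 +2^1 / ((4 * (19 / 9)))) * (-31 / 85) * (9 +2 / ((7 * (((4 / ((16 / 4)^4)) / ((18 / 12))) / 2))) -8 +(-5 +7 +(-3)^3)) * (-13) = 449748 / 1615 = 278.48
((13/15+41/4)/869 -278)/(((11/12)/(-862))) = 12494046086/47795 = 261409.06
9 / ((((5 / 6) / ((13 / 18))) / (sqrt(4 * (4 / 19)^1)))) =7.16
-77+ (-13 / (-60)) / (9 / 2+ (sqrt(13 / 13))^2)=-76.96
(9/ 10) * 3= 27/ 10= 2.70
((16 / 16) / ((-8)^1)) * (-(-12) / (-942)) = 1 / 628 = 0.00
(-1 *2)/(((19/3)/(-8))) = 48/19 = 2.53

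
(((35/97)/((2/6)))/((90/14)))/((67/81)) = 1323/6499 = 0.20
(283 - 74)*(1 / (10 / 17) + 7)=18183 / 10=1818.30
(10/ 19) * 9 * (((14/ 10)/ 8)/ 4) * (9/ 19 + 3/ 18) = 1533/ 11552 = 0.13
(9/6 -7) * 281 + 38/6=-9235/6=-1539.17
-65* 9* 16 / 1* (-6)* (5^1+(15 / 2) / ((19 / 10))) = 9547200 / 19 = 502484.21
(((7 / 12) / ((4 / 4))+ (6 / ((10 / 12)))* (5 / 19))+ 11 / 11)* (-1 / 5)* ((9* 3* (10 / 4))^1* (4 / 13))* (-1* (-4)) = -1098 / 19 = -57.79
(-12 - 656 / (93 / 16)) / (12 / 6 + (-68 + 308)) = -5806 / 11253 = -0.52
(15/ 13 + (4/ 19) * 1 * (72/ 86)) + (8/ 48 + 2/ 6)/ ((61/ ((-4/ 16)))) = 6883355/ 5183048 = 1.33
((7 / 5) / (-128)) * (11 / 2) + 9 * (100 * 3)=3455923 / 1280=2699.94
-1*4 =-4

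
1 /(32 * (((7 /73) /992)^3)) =11867346377728 /343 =34598677486.09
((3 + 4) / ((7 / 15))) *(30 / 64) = 225 / 32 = 7.03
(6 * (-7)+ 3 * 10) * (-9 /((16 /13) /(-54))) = -9477 /2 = -4738.50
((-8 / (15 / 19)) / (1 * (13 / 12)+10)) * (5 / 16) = -0.29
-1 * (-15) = 15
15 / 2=7.50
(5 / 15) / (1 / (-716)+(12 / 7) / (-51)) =-85204 / 8949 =-9.52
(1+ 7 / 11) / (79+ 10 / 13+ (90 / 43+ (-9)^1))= 5031 / 224015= 0.02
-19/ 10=-1.90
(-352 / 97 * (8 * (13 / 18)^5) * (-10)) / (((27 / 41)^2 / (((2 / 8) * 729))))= 137311577260 / 5727753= 23973.03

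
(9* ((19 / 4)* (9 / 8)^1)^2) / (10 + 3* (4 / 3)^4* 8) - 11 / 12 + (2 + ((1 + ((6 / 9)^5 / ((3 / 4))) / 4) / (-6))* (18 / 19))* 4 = 5431985057 / 576792576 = 9.42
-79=-79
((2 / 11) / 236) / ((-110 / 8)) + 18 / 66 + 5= 188208 / 35695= 5.27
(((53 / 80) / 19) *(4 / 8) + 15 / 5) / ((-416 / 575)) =-1054895 / 252928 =-4.17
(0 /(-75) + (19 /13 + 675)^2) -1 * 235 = 77294721 /169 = 457365.21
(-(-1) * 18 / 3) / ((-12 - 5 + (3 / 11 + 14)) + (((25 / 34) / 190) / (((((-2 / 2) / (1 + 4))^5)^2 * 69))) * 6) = 980628 / 536663635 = 0.00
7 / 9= 0.78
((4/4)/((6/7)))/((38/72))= 42/19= 2.21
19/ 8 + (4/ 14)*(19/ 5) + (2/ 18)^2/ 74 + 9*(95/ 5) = 146400593/ 839160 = 174.46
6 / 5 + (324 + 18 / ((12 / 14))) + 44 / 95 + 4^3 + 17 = 40628 / 95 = 427.66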